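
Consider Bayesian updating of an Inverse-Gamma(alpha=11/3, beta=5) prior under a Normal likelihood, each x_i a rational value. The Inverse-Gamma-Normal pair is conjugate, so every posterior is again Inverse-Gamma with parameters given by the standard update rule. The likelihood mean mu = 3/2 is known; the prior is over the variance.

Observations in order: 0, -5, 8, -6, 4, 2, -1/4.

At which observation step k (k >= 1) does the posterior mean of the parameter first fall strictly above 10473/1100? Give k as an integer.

obs 1: x=0 → posterior Inverse-Gamma(25/6, 49/8)
obs 2: x=-5 → posterior Inverse-Gamma(14/3, 109/4)
obs 3: x=8 → posterior Inverse-Gamma(31/6, 387/8)
obs 4: x=-6 → posterior Inverse-Gamma(17/3, 153/2)
obs 5: x=4 → posterior Inverse-Gamma(37/6, 637/8)
obs 6: x=2 → posterior Inverse-Gamma(20/3, 319/4)
obs 7: x=-1/4 → posterior Inverse-Gamma(43/6, 2601/32)

k = 3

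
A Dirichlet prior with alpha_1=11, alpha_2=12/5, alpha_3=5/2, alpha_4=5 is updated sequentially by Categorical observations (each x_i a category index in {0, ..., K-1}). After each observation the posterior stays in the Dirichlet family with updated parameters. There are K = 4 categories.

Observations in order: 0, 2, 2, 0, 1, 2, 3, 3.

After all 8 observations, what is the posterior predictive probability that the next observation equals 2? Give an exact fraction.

obs 1: x=0 → posterior Dirichlet(12, 12/5, 5/2, 5)
obs 2: x=2 → posterior Dirichlet(12, 12/5, 7/2, 5)
obs 3: x=2 → posterior Dirichlet(12, 12/5, 9/2, 5)
obs 4: x=0 → posterior Dirichlet(13, 12/5, 9/2, 5)
obs 5: x=1 → posterior Dirichlet(13, 17/5, 9/2, 5)
obs 6: x=2 → posterior Dirichlet(13, 17/5, 11/2, 5)
obs 7: x=3 → posterior Dirichlet(13, 17/5, 11/2, 6)
obs 8: x=3 → posterior Dirichlet(13, 17/5, 11/2, 7)

55/289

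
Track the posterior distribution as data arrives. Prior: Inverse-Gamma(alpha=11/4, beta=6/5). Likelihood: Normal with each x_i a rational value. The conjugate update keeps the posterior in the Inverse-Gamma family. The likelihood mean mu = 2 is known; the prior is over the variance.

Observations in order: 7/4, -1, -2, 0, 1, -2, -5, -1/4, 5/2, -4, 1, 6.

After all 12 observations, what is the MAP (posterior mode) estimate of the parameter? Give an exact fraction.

2077/260

obs 1: x=7/4 → posterior Inverse-Gamma(13/4, 197/160)
obs 2: x=-1 → posterior Inverse-Gamma(15/4, 917/160)
obs 3: x=-2 → posterior Inverse-Gamma(17/4, 2197/160)
obs 4: x=0 → posterior Inverse-Gamma(19/4, 2517/160)
obs 5: x=1 → posterior Inverse-Gamma(21/4, 2597/160)
obs 6: x=-2 → posterior Inverse-Gamma(23/4, 3877/160)
obs 7: x=-5 → posterior Inverse-Gamma(25/4, 7797/160)
obs 8: x=-1/4 → posterior Inverse-Gamma(27/4, 4101/80)
obs 9: x=5/2 → posterior Inverse-Gamma(29/4, 4111/80)
obs 10: x=-4 → posterior Inverse-Gamma(31/4, 5551/80)
obs 11: x=1 → posterior Inverse-Gamma(33/4, 5591/80)
obs 12: x=6 → posterior Inverse-Gamma(35/4, 6231/80)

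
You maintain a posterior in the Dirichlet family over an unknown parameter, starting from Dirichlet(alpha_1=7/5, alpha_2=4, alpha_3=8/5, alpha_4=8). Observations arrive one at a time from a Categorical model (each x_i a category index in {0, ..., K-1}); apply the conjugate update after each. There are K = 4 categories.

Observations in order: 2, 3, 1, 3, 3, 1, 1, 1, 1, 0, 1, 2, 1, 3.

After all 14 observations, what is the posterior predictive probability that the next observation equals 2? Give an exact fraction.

obs 1: x=2 → posterior Dirichlet(7/5, 4, 13/5, 8)
obs 2: x=3 → posterior Dirichlet(7/5, 4, 13/5, 9)
obs 3: x=1 → posterior Dirichlet(7/5, 5, 13/5, 9)
obs 4: x=3 → posterior Dirichlet(7/5, 5, 13/5, 10)
obs 5: x=3 → posterior Dirichlet(7/5, 5, 13/5, 11)
obs 6: x=1 → posterior Dirichlet(7/5, 6, 13/5, 11)
obs 7: x=1 → posterior Dirichlet(7/5, 7, 13/5, 11)
obs 8: x=1 → posterior Dirichlet(7/5, 8, 13/5, 11)
obs 9: x=1 → posterior Dirichlet(7/5, 9, 13/5, 11)
obs 10: x=0 → posterior Dirichlet(12/5, 9, 13/5, 11)
obs 11: x=1 → posterior Dirichlet(12/5, 10, 13/5, 11)
obs 12: x=2 → posterior Dirichlet(12/5, 10, 18/5, 11)
obs 13: x=1 → posterior Dirichlet(12/5, 11, 18/5, 11)
obs 14: x=3 → posterior Dirichlet(12/5, 11, 18/5, 12)

18/145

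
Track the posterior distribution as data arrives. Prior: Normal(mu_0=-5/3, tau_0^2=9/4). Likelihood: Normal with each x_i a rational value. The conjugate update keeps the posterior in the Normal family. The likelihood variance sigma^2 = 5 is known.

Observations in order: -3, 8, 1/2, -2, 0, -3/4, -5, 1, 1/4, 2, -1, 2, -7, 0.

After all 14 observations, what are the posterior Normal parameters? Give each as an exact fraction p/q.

obs 1: x=-3 → posterior Normal(-181/87, 45/29)
obs 2: x=8 → posterior Normal(35/114, 45/38)
obs 3: x=1/2 → posterior Normal(97/282, 45/47)
obs 4: x=-2 → posterior Normal(-11/336, 45/56)
obs 5: x=0 → posterior Normal(-11/390, 9/13)
obs 6: x=-3/4 → posterior Normal(-103/888, 45/74)
obs 7: x=-5 → posterior Normal(-643/996, 45/83)
obs 8: x=1 → posterior Normal(-535/1104, 45/92)
obs 9: x=1/4 → posterior Normal(-127/303, 45/101)
obs 10: x=2 → posterior Normal(-73/330, 9/22)
obs 11: x=-1 → posterior Normal(-100/357, 45/119)
obs 12: x=2 → posterior Normal(-23/192, 45/128)
obs 13: x=-7 → posterior Normal(-235/411, 45/137)
obs 14: x=0 → posterior Normal(-235/438, 45/146)

mu_0=-235/438, tau_0^2=45/146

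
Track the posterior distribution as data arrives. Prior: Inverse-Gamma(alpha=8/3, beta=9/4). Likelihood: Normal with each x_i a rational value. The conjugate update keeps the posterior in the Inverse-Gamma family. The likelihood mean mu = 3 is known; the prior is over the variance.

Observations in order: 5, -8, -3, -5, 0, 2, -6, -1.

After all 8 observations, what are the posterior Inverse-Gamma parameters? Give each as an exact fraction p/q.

alpha=20/3, beta=673/4

obs 1: x=5 → posterior Inverse-Gamma(19/6, 17/4)
obs 2: x=-8 → posterior Inverse-Gamma(11/3, 259/4)
obs 3: x=-3 → posterior Inverse-Gamma(25/6, 331/4)
obs 4: x=-5 → posterior Inverse-Gamma(14/3, 459/4)
obs 5: x=0 → posterior Inverse-Gamma(31/6, 477/4)
obs 6: x=2 → posterior Inverse-Gamma(17/3, 479/4)
obs 7: x=-6 → posterior Inverse-Gamma(37/6, 641/4)
obs 8: x=-1 → posterior Inverse-Gamma(20/3, 673/4)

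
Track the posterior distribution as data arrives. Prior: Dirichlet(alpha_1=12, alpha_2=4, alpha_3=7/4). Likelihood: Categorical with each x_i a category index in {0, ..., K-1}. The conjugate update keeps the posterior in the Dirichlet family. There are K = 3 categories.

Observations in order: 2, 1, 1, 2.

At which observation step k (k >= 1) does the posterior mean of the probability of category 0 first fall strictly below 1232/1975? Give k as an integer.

k = 2

obs 1: x=2 → posterior Dirichlet(12, 4, 11/4)
obs 2: x=1 → posterior Dirichlet(12, 5, 11/4)
obs 3: x=1 → posterior Dirichlet(12, 6, 11/4)
obs 4: x=2 → posterior Dirichlet(12, 6, 15/4)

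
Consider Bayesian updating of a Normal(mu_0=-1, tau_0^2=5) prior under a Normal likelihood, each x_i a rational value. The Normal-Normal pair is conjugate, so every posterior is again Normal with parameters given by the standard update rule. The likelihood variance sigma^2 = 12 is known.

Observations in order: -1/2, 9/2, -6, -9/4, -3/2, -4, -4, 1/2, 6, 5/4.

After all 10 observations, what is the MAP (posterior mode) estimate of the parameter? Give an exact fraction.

-21/31

obs 1: x=-1/2 → posterior Normal(-29/34, 60/17)
obs 2: x=9/2 → posterior Normal(4/11, 30/11)
obs 3: x=-6 → posterior Normal(-22/27, 20/9)
obs 4: x=-9/4 → posterior Normal(-133/128, 15/8)
obs 5: x=-3/2 → posterior Normal(-163/148, 60/37)
obs 6: x=-4 → posterior Normal(-81/56, 10/7)
obs 7: x=-4 → posterior Normal(-323/188, 60/47)
obs 8: x=1/2 → posterior Normal(-313/208, 15/13)
obs 9: x=6 → posterior Normal(-193/228, 20/19)
obs 10: x=5/4 → posterior Normal(-21/31, 30/31)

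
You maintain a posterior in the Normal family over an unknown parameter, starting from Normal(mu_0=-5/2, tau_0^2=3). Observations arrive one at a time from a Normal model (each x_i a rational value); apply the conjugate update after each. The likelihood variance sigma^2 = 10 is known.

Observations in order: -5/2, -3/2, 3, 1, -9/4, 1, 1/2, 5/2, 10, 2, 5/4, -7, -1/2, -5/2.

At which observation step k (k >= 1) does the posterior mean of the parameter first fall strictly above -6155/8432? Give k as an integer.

k = 8

obs 1: x=-5/2 → posterior Normal(-5/2, 30/13)
obs 2: x=-3/2 → posterior Normal(-37/16, 15/8)
obs 3: x=3 → posterior Normal(-28/19, 30/19)
obs 4: x=1 → posterior Normal(-25/22, 15/11)
obs 5: x=-9/4 → posterior Normal(-127/100, 6/5)
obs 6: x=1 → posterior Normal(-115/112, 15/14)
obs 7: x=1/2 → posterior Normal(-109/124, 30/31)
obs 8: x=5/2 → posterior Normal(-79/136, 15/17)
obs 9: x=10 → posterior Normal(41/148, 30/37)
obs 10: x=2 → posterior Normal(13/32, 3/4)
obs 11: x=5/4 → posterior Normal(20/43, 30/43)
obs 12: x=-7 → posterior Normal(-1/46, 15/23)
obs 13: x=-1/2 → posterior Normal(-5/98, 30/49)
obs 14: x=-5/2 → posterior Normal(-5/26, 15/26)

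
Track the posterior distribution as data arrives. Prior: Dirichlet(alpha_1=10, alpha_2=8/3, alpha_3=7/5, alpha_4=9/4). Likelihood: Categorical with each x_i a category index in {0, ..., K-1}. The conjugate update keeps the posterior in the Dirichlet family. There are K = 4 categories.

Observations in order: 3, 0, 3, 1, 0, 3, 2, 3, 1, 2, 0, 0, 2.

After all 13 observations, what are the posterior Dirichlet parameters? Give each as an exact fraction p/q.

alpha_1=14, alpha_2=14/3, alpha_3=22/5, alpha_4=25/4

obs 1: x=3 → posterior Dirichlet(10, 8/3, 7/5, 13/4)
obs 2: x=0 → posterior Dirichlet(11, 8/3, 7/5, 13/4)
obs 3: x=3 → posterior Dirichlet(11, 8/3, 7/5, 17/4)
obs 4: x=1 → posterior Dirichlet(11, 11/3, 7/5, 17/4)
obs 5: x=0 → posterior Dirichlet(12, 11/3, 7/5, 17/4)
obs 6: x=3 → posterior Dirichlet(12, 11/3, 7/5, 21/4)
obs 7: x=2 → posterior Dirichlet(12, 11/3, 12/5, 21/4)
obs 8: x=3 → posterior Dirichlet(12, 11/3, 12/5, 25/4)
obs 9: x=1 → posterior Dirichlet(12, 14/3, 12/5, 25/4)
obs 10: x=2 → posterior Dirichlet(12, 14/3, 17/5, 25/4)
obs 11: x=0 → posterior Dirichlet(13, 14/3, 17/5, 25/4)
obs 12: x=0 → posterior Dirichlet(14, 14/3, 17/5, 25/4)
obs 13: x=2 → posterior Dirichlet(14, 14/3, 22/5, 25/4)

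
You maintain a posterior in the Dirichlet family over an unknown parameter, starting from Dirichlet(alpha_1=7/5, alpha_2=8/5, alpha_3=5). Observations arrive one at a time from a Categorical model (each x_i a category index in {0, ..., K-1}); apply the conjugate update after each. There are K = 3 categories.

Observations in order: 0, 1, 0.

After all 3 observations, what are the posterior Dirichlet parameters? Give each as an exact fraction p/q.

obs 1: x=0 → posterior Dirichlet(12/5, 8/5, 5)
obs 2: x=1 → posterior Dirichlet(12/5, 13/5, 5)
obs 3: x=0 → posterior Dirichlet(17/5, 13/5, 5)

alpha_1=17/5, alpha_2=13/5, alpha_3=5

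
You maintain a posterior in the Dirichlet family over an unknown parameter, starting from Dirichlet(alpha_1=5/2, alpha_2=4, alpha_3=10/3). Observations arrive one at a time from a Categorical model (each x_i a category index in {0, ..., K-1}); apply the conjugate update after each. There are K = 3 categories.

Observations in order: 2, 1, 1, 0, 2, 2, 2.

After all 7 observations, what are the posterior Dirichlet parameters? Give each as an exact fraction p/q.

alpha_1=7/2, alpha_2=6, alpha_3=22/3

obs 1: x=2 → posterior Dirichlet(5/2, 4, 13/3)
obs 2: x=1 → posterior Dirichlet(5/2, 5, 13/3)
obs 3: x=1 → posterior Dirichlet(5/2, 6, 13/3)
obs 4: x=0 → posterior Dirichlet(7/2, 6, 13/3)
obs 5: x=2 → posterior Dirichlet(7/2, 6, 16/3)
obs 6: x=2 → posterior Dirichlet(7/2, 6, 19/3)
obs 7: x=2 → posterior Dirichlet(7/2, 6, 22/3)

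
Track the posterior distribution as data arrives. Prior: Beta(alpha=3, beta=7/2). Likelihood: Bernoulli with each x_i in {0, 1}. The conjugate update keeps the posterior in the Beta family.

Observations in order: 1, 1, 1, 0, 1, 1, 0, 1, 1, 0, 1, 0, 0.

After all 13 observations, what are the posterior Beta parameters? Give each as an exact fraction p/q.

alpha=11, beta=17/2

obs 1: x=1 → posterior Beta(4, 7/2)
obs 2: x=1 → posterior Beta(5, 7/2)
obs 3: x=1 → posterior Beta(6, 7/2)
obs 4: x=0 → posterior Beta(6, 9/2)
obs 5: x=1 → posterior Beta(7, 9/2)
obs 6: x=1 → posterior Beta(8, 9/2)
obs 7: x=0 → posterior Beta(8, 11/2)
obs 8: x=1 → posterior Beta(9, 11/2)
obs 9: x=1 → posterior Beta(10, 11/2)
obs 10: x=0 → posterior Beta(10, 13/2)
obs 11: x=1 → posterior Beta(11, 13/2)
obs 12: x=0 → posterior Beta(11, 15/2)
obs 13: x=0 → posterior Beta(11, 17/2)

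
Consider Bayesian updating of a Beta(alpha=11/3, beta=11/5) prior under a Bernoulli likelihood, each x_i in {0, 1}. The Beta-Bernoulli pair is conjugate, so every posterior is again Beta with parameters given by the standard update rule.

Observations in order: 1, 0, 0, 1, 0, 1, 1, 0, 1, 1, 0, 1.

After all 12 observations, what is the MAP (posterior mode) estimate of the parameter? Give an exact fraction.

obs 1: x=1 → posterior Beta(14/3, 11/5)
obs 2: x=0 → posterior Beta(14/3, 16/5)
obs 3: x=0 → posterior Beta(14/3, 21/5)
obs 4: x=1 → posterior Beta(17/3, 21/5)
obs 5: x=0 → posterior Beta(17/3, 26/5)
obs 6: x=1 → posterior Beta(20/3, 26/5)
obs 7: x=1 → posterior Beta(23/3, 26/5)
obs 8: x=0 → posterior Beta(23/3, 31/5)
obs 9: x=1 → posterior Beta(26/3, 31/5)
obs 10: x=1 → posterior Beta(29/3, 31/5)
obs 11: x=0 → posterior Beta(29/3, 36/5)
obs 12: x=1 → posterior Beta(32/3, 36/5)

145/238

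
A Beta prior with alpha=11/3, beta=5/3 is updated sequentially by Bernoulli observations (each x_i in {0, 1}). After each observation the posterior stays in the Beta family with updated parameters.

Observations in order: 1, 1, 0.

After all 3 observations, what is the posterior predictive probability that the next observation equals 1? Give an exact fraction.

17/25

obs 1: x=1 → posterior Beta(14/3, 5/3)
obs 2: x=1 → posterior Beta(17/3, 5/3)
obs 3: x=0 → posterior Beta(17/3, 8/3)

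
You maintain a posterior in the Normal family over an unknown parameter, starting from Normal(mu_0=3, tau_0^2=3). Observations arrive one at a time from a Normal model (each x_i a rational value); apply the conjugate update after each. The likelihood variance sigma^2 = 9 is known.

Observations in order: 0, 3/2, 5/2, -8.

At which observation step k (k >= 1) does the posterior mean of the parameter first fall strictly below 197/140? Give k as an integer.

obs 1: x=0 → posterior Normal(9/4, 9/4)
obs 2: x=3/2 → posterior Normal(21/10, 9/5)
obs 3: x=5/2 → posterior Normal(13/6, 3/2)
obs 4: x=-8 → posterior Normal(5/7, 9/7)

k = 4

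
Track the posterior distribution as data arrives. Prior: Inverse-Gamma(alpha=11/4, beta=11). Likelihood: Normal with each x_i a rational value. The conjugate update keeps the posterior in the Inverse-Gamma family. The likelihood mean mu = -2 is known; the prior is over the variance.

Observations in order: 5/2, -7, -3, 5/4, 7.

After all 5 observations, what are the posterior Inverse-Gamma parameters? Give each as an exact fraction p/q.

alpha=21/4, beta=2557/32

obs 1: x=5/2 → posterior Inverse-Gamma(13/4, 169/8)
obs 2: x=-7 → posterior Inverse-Gamma(15/4, 269/8)
obs 3: x=-3 → posterior Inverse-Gamma(17/4, 273/8)
obs 4: x=5/4 → posterior Inverse-Gamma(19/4, 1261/32)
obs 5: x=7 → posterior Inverse-Gamma(21/4, 2557/32)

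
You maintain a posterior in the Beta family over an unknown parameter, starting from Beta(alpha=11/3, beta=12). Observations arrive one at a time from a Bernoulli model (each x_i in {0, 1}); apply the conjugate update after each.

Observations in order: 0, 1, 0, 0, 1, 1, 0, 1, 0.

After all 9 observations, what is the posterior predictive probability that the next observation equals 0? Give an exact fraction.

51/74

obs 1: x=0 → posterior Beta(11/3, 13)
obs 2: x=1 → posterior Beta(14/3, 13)
obs 3: x=0 → posterior Beta(14/3, 14)
obs 4: x=0 → posterior Beta(14/3, 15)
obs 5: x=1 → posterior Beta(17/3, 15)
obs 6: x=1 → posterior Beta(20/3, 15)
obs 7: x=0 → posterior Beta(20/3, 16)
obs 8: x=1 → posterior Beta(23/3, 16)
obs 9: x=0 → posterior Beta(23/3, 17)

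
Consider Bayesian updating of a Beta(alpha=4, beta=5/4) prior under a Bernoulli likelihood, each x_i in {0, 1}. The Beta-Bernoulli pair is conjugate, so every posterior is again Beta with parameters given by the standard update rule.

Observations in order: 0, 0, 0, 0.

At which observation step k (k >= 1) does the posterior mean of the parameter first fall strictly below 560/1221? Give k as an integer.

obs 1: x=0 → posterior Beta(4, 9/4)
obs 2: x=0 → posterior Beta(4, 13/4)
obs 3: x=0 → posterior Beta(4, 17/4)
obs 4: x=0 → posterior Beta(4, 21/4)

k = 4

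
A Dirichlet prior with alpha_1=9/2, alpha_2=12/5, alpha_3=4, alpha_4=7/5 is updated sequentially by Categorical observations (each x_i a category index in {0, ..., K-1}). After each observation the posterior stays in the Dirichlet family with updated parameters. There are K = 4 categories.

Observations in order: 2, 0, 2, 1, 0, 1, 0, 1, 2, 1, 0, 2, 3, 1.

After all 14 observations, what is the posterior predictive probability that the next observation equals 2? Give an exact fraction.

80/263

obs 1: x=2 → posterior Dirichlet(9/2, 12/5, 5, 7/5)
obs 2: x=0 → posterior Dirichlet(11/2, 12/5, 5, 7/5)
obs 3: x=2 → posterior Dirichlet(11/2, 12/5, 6, 7/5)
obs 4: x=1 → posterior Dirichlet(11/2, 17/5, 6, 7/5)
obs 5: x=0 → posterior Dirichlet(13/2, 17/5, 6, 7/5)
obs 6: x=1 → posterior Dirichlet(13/2, 22/5, 6, 7/5)
obs 7: x=0 → posterior Dirichlet(15/2, 22/5, 6, 7/5)
obs 8: x=1 → posterior Dirichlet(15/2, 27/5, 6, 7/5)
obs 9: x=2 → posterior Dirichlet(15/2, 27/5, 7, 7/5)
obs 10: x=1 → posterior Dirichlet(15/2, 32/5, 7, 7/5)
obs 11: x=0 → posterior Dirichlet(17/2, 32/5, 7, 7/5)
obs 12: x=2 → posterior Dirichlet(17/2, 32/5, 8, 7/5)
obs 13: x=3 → posterior Dirichlet(17/2, 32/5, 8, 12/5)
obs 14: x=1 → posterior Dirichlet(17/2, 37/5, 8, 12/5)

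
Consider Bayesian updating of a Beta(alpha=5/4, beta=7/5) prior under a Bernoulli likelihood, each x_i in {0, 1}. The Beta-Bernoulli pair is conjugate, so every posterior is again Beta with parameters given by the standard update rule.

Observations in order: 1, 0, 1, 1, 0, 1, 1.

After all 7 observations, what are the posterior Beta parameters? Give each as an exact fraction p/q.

alpha=25/4, beta=17/5

obs 1: x=1 → posterior Beta(9/4, 7/5)
obs 2: x=0 → posterior Beta(9/4, 12/5)
obs 3: x=1 → posterior Beta(13/4, 12/5)
obs 4: x=1 → posterior Beta(17/4, 12/5)
obs 5: x=0 → posterior Beta(17/4, 17/5)
obs 6: x=1 → posterior Beta(21/4, 17/5)
obs 7: x=1 → posterior Beta(25/4, 17/5)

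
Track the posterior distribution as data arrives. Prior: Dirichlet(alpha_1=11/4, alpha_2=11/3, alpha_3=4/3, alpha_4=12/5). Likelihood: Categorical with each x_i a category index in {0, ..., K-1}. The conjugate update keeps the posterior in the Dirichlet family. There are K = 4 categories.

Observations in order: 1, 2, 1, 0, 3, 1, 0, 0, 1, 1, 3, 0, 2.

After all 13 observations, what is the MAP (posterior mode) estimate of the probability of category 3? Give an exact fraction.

obs 1: x=1 → posterior Dirichlet(11/4, 14/3, 4/3, 12/5)
obs 2: x=2 → posterior Dirichlet(11/4, 14/3, 7/3, 12/5)
obs 3: x=1 → posterior Dirichlet(11/4, 17/3, 7/3, 12/5)
obs 4: x=0 → posterior Dirichlet(15/4, 17/3, 7/3, 12/5)
obs 5: x=3 → posterior Dirichlet(15/4, 17/3, 7/3, 17/5)
obs 6: x=1 → posterior Dirichlet(15/4, 20/3, 7/3, 17/5)
obs 7: x=0 → posterior Dirichlet(19/4, 20/3, 7/3, 17/5)
obs 8: x=0 → posterior Dirichlet(23/4, 20/3, 7/3, 17/5)
obs 9: x=1 → posterior Dirichlet(23/4, 23/3, 7/3, 17/5)
obs 10: x=1 → posterior Dirichlet(23/4, 26/3, 7/3, 17/5)
obs 11: x=3 → posterior Dirichlet(23/4, 26/3, 7/3, 22/5)
obs 12: x=0 → posterior Dirichlet(27/4, 26/3, 7/3, 22/5)
obs 13: x=2 → posterior Dirichlet(27/4, 26/3, 10/3, 22/5)

68/383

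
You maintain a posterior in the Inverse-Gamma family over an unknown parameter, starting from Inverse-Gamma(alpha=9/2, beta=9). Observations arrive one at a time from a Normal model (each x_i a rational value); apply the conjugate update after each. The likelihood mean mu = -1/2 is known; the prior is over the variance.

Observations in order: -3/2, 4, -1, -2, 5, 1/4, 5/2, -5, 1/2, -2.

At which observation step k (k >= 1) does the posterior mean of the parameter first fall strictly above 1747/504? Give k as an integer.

obs 1: x=-3/2 → posterior Inverse-Gamma(5, 19/2)
obs 2: x=4 → posterior Inverse-Gamma(11/2, 157/8)
obs 3: x=-1 → posterior Inverse-Gamma(6, 79/4)
obs 4: x=-2 → posterior Inverse-Gamma(13/2, 167/8)
obs 5: x=5 → posterior Inverse-Gamma(7, 36)
obs 6: x=1/4 → posterior Inverse-Gamma(15/2, 1161/32)
obs 7: x=5/2 → posterior Inverse-Gamma(8, 1305/32)
obs 8: x=-5 → posterior Inverse-Gamma(17/2, 1629/32)
obs 9: x=1/2 → posterior Inverse-Gamma(9, 1645/32)
obs 10: x=-2 → posterior Inverse-Gamma(19/2, 1681/32)

k = 2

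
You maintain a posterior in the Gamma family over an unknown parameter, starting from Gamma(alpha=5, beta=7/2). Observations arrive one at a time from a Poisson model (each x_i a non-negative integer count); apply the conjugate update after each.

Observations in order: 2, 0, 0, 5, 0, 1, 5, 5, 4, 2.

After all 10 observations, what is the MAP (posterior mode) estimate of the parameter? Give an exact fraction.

56/27

obs 1: x=2 → posterior Gamma(7, 9/2)
obs 2: x=0 → posterior Gamma(7, 11/2)
obs 3: x=0 → posterior Gamma(7, 13/2)
obs 4: x=5 → posterior Gamma(12, 15/2)
obs 5: x=0 → posterior Gamma(12, 17/2)
obs 6: x=1 → posterior Gamma(13, 19/2)
obs 7: x=5 → posterior Gamma(18, 21/2)
obs 8: x=5 → posterior Gamma(23, 23/2)
obs 9: x=4 → posterior Gamma(27, 25/2)
obs 10: x=2 → posterior Gamma(29, 27/2)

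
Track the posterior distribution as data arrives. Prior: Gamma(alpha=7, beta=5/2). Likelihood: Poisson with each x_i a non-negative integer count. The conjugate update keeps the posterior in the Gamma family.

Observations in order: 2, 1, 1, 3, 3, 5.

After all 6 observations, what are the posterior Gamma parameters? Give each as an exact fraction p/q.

obs 1: x=2 → posterior Gamma(9, 7/2)
obs 2: x=1 → posterior Gamma(10, 9/2)
obs 3: x=1 → posterior Gamma(11, 11/2)
obs 4: x=3 → posterior Gamma(14, 13/2)
obs 5: x=3 → posterior Gamma(17, 15/2)
obs 6: x=5 → posterior Gamma(22, 17/2)

alpha=22, beta=17/2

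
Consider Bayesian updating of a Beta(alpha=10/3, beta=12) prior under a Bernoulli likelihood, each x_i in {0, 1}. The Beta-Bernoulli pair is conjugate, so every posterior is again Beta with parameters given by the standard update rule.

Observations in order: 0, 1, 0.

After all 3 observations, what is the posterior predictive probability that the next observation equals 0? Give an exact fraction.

42/55

obs 1: x=0 → posterior Beta(10/3, 13)
obs 2: x=1 → posterior Beta(13/3, 13)
obs 3: x=0 → posterior Beta(13/3, 14)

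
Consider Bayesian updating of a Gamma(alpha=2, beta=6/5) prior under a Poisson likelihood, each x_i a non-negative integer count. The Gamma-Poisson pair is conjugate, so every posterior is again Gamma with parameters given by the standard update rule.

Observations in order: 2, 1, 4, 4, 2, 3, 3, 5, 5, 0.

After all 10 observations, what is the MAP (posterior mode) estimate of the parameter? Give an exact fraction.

75/28

obs 1: x=2 → posterior Gamma(4, 11/5)
obs 2: x=1 → posterior Gamma(5, 16/5)
obs 3: x=4 → posterior Gamma(9, 21/5)
obs 4: x=4 → posterior Gamma(13, 26/5)
obs 5: x=2 → posterior Gamma(15, 31/5)
obs 6: x=3 → posterior Gamma(18, 36/5)
obs 7: x=3 → posterior Gamma(21, 41/5)
obs 8: x=5 → posterior Gamma(26, 46/5)
obs 9: x=5 → posterior Gamma(31, 51/5)
obs 10: x=0 → posterior Gamma(31, 56/5)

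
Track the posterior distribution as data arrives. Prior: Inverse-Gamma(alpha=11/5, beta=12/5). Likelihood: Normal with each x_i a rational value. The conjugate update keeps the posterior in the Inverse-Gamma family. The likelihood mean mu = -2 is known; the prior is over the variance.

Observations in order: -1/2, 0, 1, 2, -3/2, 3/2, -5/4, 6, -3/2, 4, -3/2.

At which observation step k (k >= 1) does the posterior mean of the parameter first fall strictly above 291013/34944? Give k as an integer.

k = 8

obs 1: x=-1/2 → posterior Inverse-Gamma(27/10, 141/40)
obs 2: x=0 → posterior Inverse-Gamma(16/5, 221/40)
obs 3: x=1 → posterior Inverse-Gamma(37/10, 401/40)
obs 4: x=2 → posterior Inverse-Gamma(21/5, 721/40)
obs 5: x=-3/2 → posterior Inverse-Gamma(47/10, 363/20)
obs 6: x=3/2 → posterior Inverse-Gamma(26/5, 971/40)
obs 7: x=-5/4 → posterior Inverse-Gamma(57/10, 3929/160)
obs 8: x=6 → posterior Inverse-Gamma(31/5, 9049/160)
obs 9: x=-3/2 → posterior Inverse-Gamma(67/10, 9069/160)
obs 10: x=4 → posterior Inverse-Gamma(36/5, 11949/160)
obs 11: x=-3/2 → posterior Inverse-Gamma(77/10, 11969/160)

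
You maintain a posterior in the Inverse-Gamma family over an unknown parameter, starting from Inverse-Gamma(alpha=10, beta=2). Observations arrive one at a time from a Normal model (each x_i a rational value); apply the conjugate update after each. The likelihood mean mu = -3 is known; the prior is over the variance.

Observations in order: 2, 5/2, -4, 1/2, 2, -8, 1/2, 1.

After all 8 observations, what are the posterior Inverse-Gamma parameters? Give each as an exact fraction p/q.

obs 1: x=2 → posterior Inverse-Gamma(21/2, 29/2)
obs 2: x=5/2 → posterior Inverse-Gamma(11, 237/8)
obs 3: x=-4 → posterior Inverse-Gamma(23/2, 241/8)
obs 4: x=1/2 → posterior Inverse-Gamma(12, 145/4)
obs 5: x=2 → posterior Inverse-Gamma(25/2, 195/4)
obs 6: x=-8 → posterior Inverse-Gamma(13, 245/4)
obs 7: x=1/2 → posterior Inverse-Gamma(27/2, 539/8)
obs 8: x=1 → posterior Inverse-Gamma(14, 603/8)

alpha=14, beta=603/8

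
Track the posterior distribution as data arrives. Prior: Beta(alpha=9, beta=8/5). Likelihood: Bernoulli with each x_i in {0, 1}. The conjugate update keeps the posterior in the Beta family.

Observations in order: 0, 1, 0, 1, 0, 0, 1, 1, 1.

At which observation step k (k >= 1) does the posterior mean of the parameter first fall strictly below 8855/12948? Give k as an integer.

obs 1: x=0 → posterior Beta(9, 13/5)
obs 2: x=1 → posterior Beta(10, 13/5)
obs 3: x=0 → posterior Beta(10, 18/5)
obs 4: x=1 → posterior Beta(11, 18/5)
obs 5: x=0 → posterior Beta(11, 23/5)
obs 6: x=0 → posterior Beta(11, 28/5)
obs 7: x=1 → posterior Beta(12, 28/5)
obs 8: x=1 → posterior Beta(13, 28/5)
obs 9: x=1 → posterior Beta(14, 28/5)

k = 6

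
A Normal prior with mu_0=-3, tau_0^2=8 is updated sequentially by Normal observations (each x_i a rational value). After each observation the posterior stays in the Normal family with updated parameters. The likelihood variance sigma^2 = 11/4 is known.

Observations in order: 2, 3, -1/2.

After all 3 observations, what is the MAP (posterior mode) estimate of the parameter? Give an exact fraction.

obs 1: x=2 → posterior Normal(31/43, 88/43)
obs 2: x=3 → posterior Normal(127/75, 88/75)
obs 3: x=-1/2 → posterior Normal(111/107, 88/107)

111/107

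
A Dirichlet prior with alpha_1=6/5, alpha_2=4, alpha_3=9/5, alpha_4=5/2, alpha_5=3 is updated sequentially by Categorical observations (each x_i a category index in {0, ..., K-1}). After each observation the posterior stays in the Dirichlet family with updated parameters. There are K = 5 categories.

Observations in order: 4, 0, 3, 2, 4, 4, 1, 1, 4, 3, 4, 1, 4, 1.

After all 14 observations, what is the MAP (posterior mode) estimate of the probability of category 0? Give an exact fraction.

12/215

obs 1: x=4 → posterior Dirichlet(6/5, 4, 9/5, 5/2, 4)
obs 2: x=0 → posterior Dirichlet(11/5, 4, 9/5, 5/2, 4)
obs 3: x=3 → posterior Dirichlet(11/5, 4, 9/5, 7/2, 4)
obs 4: x=2 → posterior Dirichlet(11/5, 4, 14/5, 7/2, 4)
obs 5: x=4 → posterior Dirichlet(11/5, 4, 14/5, 7/2, 5)
obs 6: x=4 → posterior Dirichlet(11/5, 4, 14/5, 7/2, 6)
obs 7: x=1 → posterior Dirichlet(11/5, 5, 14/5, 7/2, 6)
obs 8: x=1 → posterior Dirichlet(11/5, 6, 14/5, 7/2, 6)
obs 9: x=4 → posterior Dirichlet(11/5, 6, 14/5, 7/2, 7)
obs 10: x=3 → posterior Dirichlet(11/5, 6, 14/5, 9/2, 7)
obs 11: x=4 → posterior Dirichlet(11/5, 6, 14/5, 9/2, 8)
obs 12: x=1 → posterior Dirichlet(11/5, 7, 14/5, 9/2, 8)
obs 13: x=4 → posterior Dirichlet(11/5, 7, 14/5, 9/2, 9)
obs 14: x=1 → posterior Dirichlet(11/5, 8, 14/5, 9/2, 9)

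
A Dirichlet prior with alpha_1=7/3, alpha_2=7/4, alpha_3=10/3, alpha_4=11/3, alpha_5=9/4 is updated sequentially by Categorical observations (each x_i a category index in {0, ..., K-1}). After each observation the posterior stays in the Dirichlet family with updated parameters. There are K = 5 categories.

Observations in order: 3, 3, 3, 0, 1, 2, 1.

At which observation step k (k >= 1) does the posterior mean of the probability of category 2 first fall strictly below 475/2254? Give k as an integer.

k = 3

obs 1: x=3 → posterior Dirichlet(7/3, 7/4, 10/3, 14/3, 9/4)
obs 2: x=3 → posterior Dirichlet(7/3, 7/4, 10/3, 17/3, 9/4)
obs 3: x=3 → posterior Dirichlet(7/3, 7/4, 10/3, 20/3, 9/4)
obs 4: x=0 → posterior Dirichlet(10/3, 7/4, 10/3, 20/3, 9/4)
obs 5: x=1 → posterior Dirichlet(10/3, 11/4, 10/3, 20/3, 9/4)
obs 6: x=2 → posterior Dirichlet(10/3, 11/4, 13/3, 20/3, 9/4)
obs 7: x=1 → posterior Dirichlet(10/3, 15/4, 13/3, 20/3, 9/4)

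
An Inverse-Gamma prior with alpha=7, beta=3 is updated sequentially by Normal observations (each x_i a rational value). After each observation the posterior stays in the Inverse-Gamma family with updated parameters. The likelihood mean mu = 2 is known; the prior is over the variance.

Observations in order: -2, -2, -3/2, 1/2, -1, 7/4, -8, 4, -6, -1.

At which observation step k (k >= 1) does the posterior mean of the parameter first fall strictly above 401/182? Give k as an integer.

obs 1: x=-2 → posterior Inverse-Gamma(15/2, 11)
obs 2: x=-2 → posterior Inverse-Gamma(8, 19)
obs 3: x=-3/2 → posterior Inverse-Gamma(17/2, 201/8)
obs 4: x=1/2 → posterior Inverse-Gamma(9, 105/4)
obs 5: x=-1 → posterior Inverse-Gamma(19/2, 123/4)
obs 6: x=7/4 → posterior Inverse-Gamma(10, 985/32)
obs 7: x=-8 → posterior Inverse-Gamma(21/2, 2585/32)
obs 8: x=4 → posterior Inverse-Gamma(11, 2649/32)
obs 9: x=-6 → posterior Inverse-Gamma(23/2, 3673/32)
obs 10: x=-1 → posterior Inverse-Gamma(12, 3817/32)

k = 2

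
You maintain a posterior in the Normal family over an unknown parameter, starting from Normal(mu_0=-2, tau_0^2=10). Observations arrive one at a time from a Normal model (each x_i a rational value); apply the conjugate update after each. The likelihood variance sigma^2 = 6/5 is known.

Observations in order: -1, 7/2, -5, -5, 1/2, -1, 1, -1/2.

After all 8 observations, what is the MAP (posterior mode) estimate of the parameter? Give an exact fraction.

obs 1: x=-1 → posterior Normal(-31/28, 15/14)
obs 2: x=7/2 → posterior Normal(113/106, 30/53)
obs 3: x=-5 → posterior Normal(-137/156, 5/13)
obs 4: x=-5 → posterior Normal(-387/206, 30/103)
obs 5: x=1/2 → posterior Normal(-181/128, 15/64)
obs 6: x=-1 → posterior Normal(-206/153, 10/51)
obs 7: x=1 → posterior Normal(-181/178, 15/89)
obs 8: x=-1/2 → posterior Normal(-387/406, 30/203)

-387/406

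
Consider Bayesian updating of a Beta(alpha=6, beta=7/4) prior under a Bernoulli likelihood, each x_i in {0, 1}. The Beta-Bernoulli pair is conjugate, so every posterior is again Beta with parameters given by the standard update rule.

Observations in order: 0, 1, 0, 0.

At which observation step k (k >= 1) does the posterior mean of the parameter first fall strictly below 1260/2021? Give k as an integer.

k = 4

obs 1: x=0 → posterior Beta(6, 11/4)
obs 2: x=1 → posterior Beta(7, 11/4)
obs 3: x=0 → posterior Beta(7, 15/4)
obs 4: x=0 → posterior Beta(7, 19/4)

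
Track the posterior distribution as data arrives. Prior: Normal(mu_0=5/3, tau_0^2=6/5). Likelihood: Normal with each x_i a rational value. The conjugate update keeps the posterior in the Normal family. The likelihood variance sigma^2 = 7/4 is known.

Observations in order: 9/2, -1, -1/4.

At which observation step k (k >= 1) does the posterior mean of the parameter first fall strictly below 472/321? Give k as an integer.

k = 3

obs 1: x=9/2 → posterior Normal(499/177, 42/59)
obs 2: x=-1 → posterior Normal(427/249, 42/83)
obs 3: x=-1/4 → posterior Normal(409/321, 42/107)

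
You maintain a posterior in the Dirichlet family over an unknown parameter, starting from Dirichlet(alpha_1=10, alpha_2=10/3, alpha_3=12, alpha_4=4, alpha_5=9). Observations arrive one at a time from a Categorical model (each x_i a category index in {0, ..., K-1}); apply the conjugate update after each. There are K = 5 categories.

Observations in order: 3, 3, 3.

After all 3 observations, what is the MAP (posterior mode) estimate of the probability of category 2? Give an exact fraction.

obs 1: x=3 → posterior Dirichlet(10, 10/3, 12, 5, 9)
obs 2: x=3 → posterior Dirichlet(10, 10/3, 12, 6, 9)
obs 3: x=3 → posterior Dirichlet(10, 10/3, 12, 7, 9)

33/109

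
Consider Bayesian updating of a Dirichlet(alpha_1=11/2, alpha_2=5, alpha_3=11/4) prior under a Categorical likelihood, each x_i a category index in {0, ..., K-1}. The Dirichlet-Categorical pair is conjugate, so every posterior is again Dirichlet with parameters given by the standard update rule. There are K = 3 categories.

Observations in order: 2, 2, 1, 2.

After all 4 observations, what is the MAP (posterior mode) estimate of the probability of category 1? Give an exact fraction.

obs 1: x=2 → posterior Dirichlet(11/2, 5, 15/4)
obs 2: x=2 → posterior Dirichlet(11/2, 5, 19/4)
obs 3: x=1 → posterior Dirichlet(11/2, 6, 19/4)
obs 4: x=2 → posterior Dirichlet(11/2, 6, 23/4)

20/57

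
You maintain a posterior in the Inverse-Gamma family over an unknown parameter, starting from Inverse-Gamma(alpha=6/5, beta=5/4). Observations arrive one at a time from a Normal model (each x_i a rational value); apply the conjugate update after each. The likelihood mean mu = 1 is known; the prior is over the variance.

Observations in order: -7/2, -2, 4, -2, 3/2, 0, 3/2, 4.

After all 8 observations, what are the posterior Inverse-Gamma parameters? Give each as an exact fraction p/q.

alpha=26/5, beta=241/8

obs 1: x=-7/2 → posterior Inverse-Gamma(17/10, 91/8)
obs 2: x=-2 → posterior Inverse-Gamma(11/5, 127/8)
obs 3: x=4 → posterior Inverse-Gamma(27/10, 163/8)
obs 4: x=-2 → posterior Inverse-Gamma(16/5, 199/8)
obs 5: x=3/2 → posterior Inverse-Gamma(37/10, 25)
obs 6: x=0 → posterior Inverse-Gamma(21/5, 51/2)
obs 7: x=3/2 → posterior Inverse-Gamma(47/10, 205/8)
obs 8: x=4 → posterior Inverse-Gamma(26/5, 241/8)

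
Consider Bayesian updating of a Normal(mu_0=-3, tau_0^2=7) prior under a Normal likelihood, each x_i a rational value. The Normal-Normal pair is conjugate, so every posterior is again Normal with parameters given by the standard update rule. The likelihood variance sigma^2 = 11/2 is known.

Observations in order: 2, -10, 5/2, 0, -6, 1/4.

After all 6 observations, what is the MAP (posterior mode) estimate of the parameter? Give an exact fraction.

obs 1: x=2 → posterior Normal(-1/5, 77/25)
obs 2: x=-10 → posterior Normal(-145/39, 77/39)
obs 3: x=5/2 → posterior Normal(-110/53, 77/53)
obs 4: x=0 → posterior Normal(-110/67, 77/67)
obs 5: x=-6 → posterior Normal(-194/81, 77/81)
obs 6: x=1/4 → posterior Normal(-381/190, 77/95)

-381/190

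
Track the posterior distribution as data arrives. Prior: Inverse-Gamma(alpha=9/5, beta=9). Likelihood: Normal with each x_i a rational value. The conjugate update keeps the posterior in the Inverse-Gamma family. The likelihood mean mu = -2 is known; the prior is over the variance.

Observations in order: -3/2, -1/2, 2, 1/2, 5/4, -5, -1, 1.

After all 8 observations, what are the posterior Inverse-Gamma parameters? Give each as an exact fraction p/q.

alpha=29/5, beta=1157/32

obs 1: x=-3/2 → posterior Inverse-Gamma(23/10, 73/8)
obs 2: x=-1/2 → posterior Inverse-Gamma(14/5, 41/4)
obs 3: x=2 → posterior Inverse-Gamma(33/10, 73/4)
obs 4: x=1/2 → posterior Inverse-Gamma(19/5, 171/8)
obs 5: x=5/4 → posterior Inverse-Gamma(43/10, 853/32)
obs 6: x=-5 → posterior Inverse-Gamma(24/5, 997/32)
obs 7: x=-1 → posterior Inverse-Gamma(53/10, 1013/32)
obs 8: x=1 → posterior Inverse-Gamma(29/5, 1157/32)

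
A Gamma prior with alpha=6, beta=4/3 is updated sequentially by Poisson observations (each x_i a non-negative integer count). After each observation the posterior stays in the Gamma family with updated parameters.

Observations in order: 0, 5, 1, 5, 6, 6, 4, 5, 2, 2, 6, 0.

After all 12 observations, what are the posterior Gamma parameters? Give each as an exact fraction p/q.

alpha=48, beta=40/3

obs 1: x=0 → posterior Gamma(6, 7/3)
obs 2: x=5 → posterior Gamma(11, 10/3)
obs 3: x=1 → posterior Gamma(12, 13/3)
obs 4: x=5 → posterior Gamma(17, 16/3)
obs 5: x=6 → posterior Gamma(23, 19/3)
obs 6: x=6 → posterior Gamma(29, 22/3)
obs 7: x=4 → posterior Gamma(33, 25/3)
obs 8: x=5 → posterior Gamma(38, 28/3)
obs 9: x=2 → posterior Gamma(40, 31/3)
obs 10: x=2 → posterior Gamma(42, 34/3)
obs 11: x=6 → posterior Gamma(48, 37/3)
obs 12: x=0 → posterior Gamma(48, 40/3)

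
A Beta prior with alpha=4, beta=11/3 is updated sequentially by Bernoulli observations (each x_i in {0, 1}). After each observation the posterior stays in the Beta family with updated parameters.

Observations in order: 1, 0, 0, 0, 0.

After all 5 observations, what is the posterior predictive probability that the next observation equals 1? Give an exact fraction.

obs 1: x=1 → posterior Beta(5, 11/3)
obs 2: x=0 → posterior Beta(5, 14/3)
obs 3: x=0 → posterior Beta(5, 17/3)
obs 4: x=0 → posterior Beta(5, 20/3)
obs 5: x=0 → posterior Beta(5, 23/3)

15/38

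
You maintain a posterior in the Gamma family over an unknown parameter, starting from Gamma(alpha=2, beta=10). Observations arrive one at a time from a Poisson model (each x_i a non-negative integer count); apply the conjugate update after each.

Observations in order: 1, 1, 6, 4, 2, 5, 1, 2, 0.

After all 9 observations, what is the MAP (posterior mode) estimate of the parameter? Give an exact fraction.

23/19

obs 1: x=1 → posterior Gamma(3, 11)
obs 2: x=1 → posterior Gamma(4, 12)
obs 3: x=6 → posterior Gamma(10, 13)
obs 4: x=4 → posterior Gamma(14, 14)
obs 5: x=2 → posterior Gamma(16, 15)
obs 6: x=5 → posterior Gamma(21, 16)
obs 7: x=1 → posterior Gamma(22, 17)
obs 8: x=2 → posterior Gamma(24, 18)
obs 9: x=0 → posterior Gamma(24, 19)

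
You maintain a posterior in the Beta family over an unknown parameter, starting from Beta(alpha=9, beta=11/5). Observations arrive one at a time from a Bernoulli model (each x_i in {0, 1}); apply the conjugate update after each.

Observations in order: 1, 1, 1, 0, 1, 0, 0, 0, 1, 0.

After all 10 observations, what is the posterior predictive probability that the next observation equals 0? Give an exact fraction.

18/53

obs 1: x=1 → posterior Beta(10, 11/5)
obs 2: x=1 → posterior Beta(11, 11/5)
obs 3: x=1 → posterior Beta(12, 11/5)
obs 4: x=0 → posterior Beta(12, 16/5)
obs 5: x=1 → posterior Beta(13, 16/5)
obs 6: x=0 → posterior Beta(13, 21/5)
obs 7: x=0 → posterior Beta(13, 26/5)
obs 8: x=0 → posterior Beta(13, 31/5)
obs 9: x=1 → posterior Beta(14, 31/5)
obs 10: x=0 → posterior Beta(14, 36/5)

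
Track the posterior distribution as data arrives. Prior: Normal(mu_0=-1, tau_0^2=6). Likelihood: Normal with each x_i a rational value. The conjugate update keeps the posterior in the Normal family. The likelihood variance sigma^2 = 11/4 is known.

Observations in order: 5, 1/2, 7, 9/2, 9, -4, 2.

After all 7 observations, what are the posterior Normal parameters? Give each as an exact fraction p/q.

mu_0=565/179, tau_0^2=66/179

obs 1: x=5 → posterior Normal(109/35, 66/35)
obs 2: x=1/2 → posterior Normal(121/59, 66/59)
obs 3: x=7 → posterior Normal(289/83, 66/83)
obs 4: x=9/2 → posterior Normal(397/107, 66/107)
obs 5: x=9 → posterior Normal(613/131, 66/131)
obs 6: x=-4 → posterior Normal(517/155, 66/155)
obs 7: x=2 → posterior Normal(565/179, 66/179)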